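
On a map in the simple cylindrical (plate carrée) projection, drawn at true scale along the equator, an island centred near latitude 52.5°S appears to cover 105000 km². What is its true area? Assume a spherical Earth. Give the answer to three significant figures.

In the plate carrée (x = Rλ, y = Rφ), meridians are true-scale (h = 1) and parallels are stretched by k = sec φ.
Areal scale = h·k = 1 × sec φ; at 52.5°, h = 1.000, k = 1.643, so h·k = 1.643.
True area = apparent / (areal scale) = 105000 / 1.643 ≈ 63900 km².

63900 km²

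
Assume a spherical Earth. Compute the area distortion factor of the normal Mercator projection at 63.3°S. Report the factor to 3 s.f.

4.95

The Mercator projection is conformal; its linear scale factor is the same in every direction and equals sec φ = 1/cos φ.
Areal scale = k² = sec²φ = 1/cos²(63.3°) = 1/0.4493² = 4.953.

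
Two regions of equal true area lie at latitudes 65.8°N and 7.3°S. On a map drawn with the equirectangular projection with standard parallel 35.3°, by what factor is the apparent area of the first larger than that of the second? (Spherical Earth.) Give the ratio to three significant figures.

2.42

In the equirectangular projection with standard parallel φ₀ = 35.3° (x = Rλ cos φ₀, y = Rφ), meridians are true-scale (h = 1) and the parallel scale is k = cos φ₀ / cos φ.
Areal scale at 65.8°: h·k = 1.000 × 1.991 = 1.991.
Areal scale at 7.3°: h·k = 1.000 × 0.8228 = 0.8228.
Ratio = 1.991/0.8228 ≈ 2.42.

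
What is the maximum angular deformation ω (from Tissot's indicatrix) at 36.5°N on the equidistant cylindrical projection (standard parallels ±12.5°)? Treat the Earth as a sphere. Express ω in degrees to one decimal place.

11.1°

The equidistant cylindrical projection with φ₀ = 12.5° has h = 1 (meridians true) and k = cos φ₀ / cos φ along parallels.
At 36.5°: h = 1.000, k = 1.215; principal scales a = 1.215, b = 1.000.
sin(ω/2) = (a − b)/(a + b) = 0.2145/2.215 = 0.09687, so ω = 2 arcsin(0.09687) ≈ 11.1°.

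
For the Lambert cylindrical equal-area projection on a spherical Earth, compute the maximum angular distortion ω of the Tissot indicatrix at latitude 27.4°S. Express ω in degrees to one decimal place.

The Lambert cylindrical equal-area projection is the cylindrical equal-area projection with its standard parallel at the equator (φ₀ = 0). A cylindrical equal-area projection with standard parallel φ₀ has meridian scale h = cos φ / cos φ₀ and parallel scale k = cos φ₀ / cos φ (so areas are preserved, h·k = 1).
At 27.4°: h = 0.8878, k = 1.126; principal scales a = 1.126, b = 0.8878.
sin(ω/2) = (a − b)/(a + b) = 0.2385/2.014 = 0.1184, so ω = 2 arcsin(0.1184) ≈ 13.6°.

13.6°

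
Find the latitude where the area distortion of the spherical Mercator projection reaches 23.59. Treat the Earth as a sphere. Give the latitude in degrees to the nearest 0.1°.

Mercator areal scale is sec²φ.
sec²φ = 23.59  ⇒  cos²φ = 0.04239  ⇒  cos φ = 0.2059.
φ = arccos(0.2059) ≈ 78.1°.

78.1°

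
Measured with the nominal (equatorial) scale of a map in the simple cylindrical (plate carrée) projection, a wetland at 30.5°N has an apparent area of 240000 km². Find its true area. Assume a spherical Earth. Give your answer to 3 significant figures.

207000 km²

In the plate carrée (x = Rλ, y = Rφ), meridians are true-scale (h = 1) and parallels are stretched by k = sec φ.
Areal scale = h·k = 1 × sec φ; at 30.5°, h = 1.000, k = 1.161, so h·k = 1.161.
True area = apparent / (areal scale) = 240000 / 1.161 ≈ 207000 km².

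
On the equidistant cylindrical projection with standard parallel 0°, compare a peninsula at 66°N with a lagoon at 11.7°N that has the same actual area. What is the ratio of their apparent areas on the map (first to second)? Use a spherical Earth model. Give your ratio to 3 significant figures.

2.41

For the equirectangular projection with φ₀ = 0 (plate carrée), h = 1 along meridians and k = sec φ along parallels.
Areal scale at 66°: h·k = 1.000 × 2.459 = 2.459.
Areal scale at 11.7°: h·k = 1.000 × 1.021 = 1.021.
Ratio = 2.459/1.021 ≈ 2.41.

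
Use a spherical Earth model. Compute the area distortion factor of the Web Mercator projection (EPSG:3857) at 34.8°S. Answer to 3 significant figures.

1.48

Mercator is conformal, so the point scale is isotropic: h = k = sec φ = 1/cos φ.
Areal scale = k² = sec²φ = 1/cos²(34.8°) = 1/0.8211² = 1.483.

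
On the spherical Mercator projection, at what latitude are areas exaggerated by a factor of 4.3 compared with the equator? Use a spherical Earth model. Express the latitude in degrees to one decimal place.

Mercator areal scale is sec²φ.
sec²φ = 4.3  ⇒  cos²φ = 0.2326  ⇒  cos φ = 0.4822.
φ = arccos(0.4822) ≈ 61.2°.

61.2°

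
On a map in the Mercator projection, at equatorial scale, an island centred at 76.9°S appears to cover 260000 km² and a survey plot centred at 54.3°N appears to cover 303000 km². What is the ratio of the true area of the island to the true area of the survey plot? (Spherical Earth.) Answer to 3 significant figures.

Since Mercator area scale is 1/cos²φ, the true area equals the apparent area multiplied by cos²φ.
True area of island: 260000 × cos²(76.9°) = 260000 × 0.05137 = 13360 km².
True area of survey plot: 303000 × cos²(54.3°) = 303000 × 0.3405 = 103200 km².
Ratio = 13360 / 103200 ≈ 0.129.

0.129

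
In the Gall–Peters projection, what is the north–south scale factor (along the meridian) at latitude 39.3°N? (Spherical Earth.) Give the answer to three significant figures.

1.09

The Gall–Peters projection is cylindrical equal-area with φ₀ = 45°. A cylindrical equal-area projection with standard parallel φ₀ has meridian scale h = cos φ / cos φ₀ and parallel scale k = cos φ₀ / cos φ (so areas are preserved, h·k = 1).
h = cos 39.3° / cos 45° = 0.7738/0.7071 = 1.094.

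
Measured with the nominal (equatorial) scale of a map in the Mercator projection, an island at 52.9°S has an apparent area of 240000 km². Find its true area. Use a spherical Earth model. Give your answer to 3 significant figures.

Mercator is conformal, so the point scale is isotropic: h = k = sec φ = 1/cos φ.
Areal scale = k² = sec²φ = 1/cos²(52.9°) = 1/0.6032² = 2.748.
True area = apparent / (areal scale) = 240000 / 2.748 ≈ 87300 km².

87300 km²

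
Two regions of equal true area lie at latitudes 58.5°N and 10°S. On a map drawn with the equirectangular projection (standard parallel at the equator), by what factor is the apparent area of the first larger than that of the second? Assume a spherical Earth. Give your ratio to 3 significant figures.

1.88

For the equirectangular projection with φ₀ = 0 (plate carrée), h = 1 along meridians and k = sec φ along parallels.
Areal scale at 58.5°: h·k = 1.000 × 1.914 = 1.914.
Areal scale at 10°: h·k = 1.000 × 1.015 = 1.015.
Ratio = 1.914/1.015 ≈ 1.88.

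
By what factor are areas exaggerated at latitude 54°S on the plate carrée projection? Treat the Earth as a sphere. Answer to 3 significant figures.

Plate carrée maps x = Rλ, y = Rφ. The meridian scale is h = 1 and the parallel scale is k = 1/cos φ = sec φ.
Areal scale = h·k = 1 × sec φ; at 54°, h = 1.000, k = 1.701, so h·k = 1.701.

1.70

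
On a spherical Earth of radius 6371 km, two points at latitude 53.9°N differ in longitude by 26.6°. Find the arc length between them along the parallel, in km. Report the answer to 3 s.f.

1740 km

Arc length along a parallel = R cos φ · Δλ (with Δλ in radians).
= 6371 × cos 53.9° × (26.6° × π/180) = 6371 × 0.5892 × 0.4643 ≈ 1740 km.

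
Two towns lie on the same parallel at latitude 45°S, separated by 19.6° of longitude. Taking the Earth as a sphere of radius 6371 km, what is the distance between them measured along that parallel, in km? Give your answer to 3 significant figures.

1540 km

Arc length along a parallel = R cos φ · Δλ (with Δλ in radians).
= 6371 × cos 45° × (19.6° × π/180) = 6371 × 0.7071 × 0.3421 ≈ 1540 km.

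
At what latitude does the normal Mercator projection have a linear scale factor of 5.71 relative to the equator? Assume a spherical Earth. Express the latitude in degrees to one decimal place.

Mercator scale is k = sec φ = 1/cos φ.
1/cos φ = 5.71  ⇒  cos φ = 0.1751  ⇒  φ = arccos(0.1751) ≈ 79.9°.

79.9°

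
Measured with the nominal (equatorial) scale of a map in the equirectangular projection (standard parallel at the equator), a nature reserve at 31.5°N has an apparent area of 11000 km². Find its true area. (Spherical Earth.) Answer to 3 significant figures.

9380 km²

In the plate carrée (x = Rλ, y = Rφ), meridians are true-scale (h = 1) and parallels are stretched by k = sec φ.
Areal scale = h·k = 1 × sec φ; at 31.5°, h = 1.000, k = 1.173, so h·k = 1.173.
True area = apparent / (areal scale) = 11000 / 1.173 ≈ 9380 km².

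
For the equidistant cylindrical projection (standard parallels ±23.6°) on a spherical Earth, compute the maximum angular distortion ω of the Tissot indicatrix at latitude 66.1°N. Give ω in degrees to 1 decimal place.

45.5°

The equidistant cylindrical projection with φ₀ = 23.6° has h = 1 (meridians true) and k = cos φ₀ / cos φ along parallels.
At 66.1°: h = 1.000, k = 2.262; principal scales a = 2.262, b = 1.000.
sin(ω/2) = (a − b)/(a + b) = 1.262/3.262 = 0.3868, so ω = 2 arcsin(0.3868) ≈ 45.5°.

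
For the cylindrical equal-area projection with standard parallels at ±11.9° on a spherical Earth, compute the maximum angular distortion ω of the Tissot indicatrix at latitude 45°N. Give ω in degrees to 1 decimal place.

36.6°

Cylindrical equal-area (φ₀ = 11.9°): h = cos φ / cos 11.9° along meridians, k = cos 11.9° / cos φ along parallels; h·k = 1.
At 45°: h = 0.7226, k = 1.384; principal scales a = 1.384, b = 0.7226.
sin(ω/2) = (a − b)/(a + b) = 0.6612/2.106 = 0.3139, so ω = 2 arcsin(0.3139) ≈ 36.6°.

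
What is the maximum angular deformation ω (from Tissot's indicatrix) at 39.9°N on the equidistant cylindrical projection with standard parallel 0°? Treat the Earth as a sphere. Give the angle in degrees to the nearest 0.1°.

Plate carrée maps x = Rλ, y = Rφ. The meridian scale is h = 1 and the parallel scale is k = 1/cos φ = sec φ.
At 39.9°: h = 1.000, k = 1.304; principal scales a = 1.304, b = 1.000.
sin(ω/2) = (a − b)/(a + b) = 0.3035/2.304 = 0.1318, so ω = 2 arcsin(0.1318) ≈ 15.1°.

15.1°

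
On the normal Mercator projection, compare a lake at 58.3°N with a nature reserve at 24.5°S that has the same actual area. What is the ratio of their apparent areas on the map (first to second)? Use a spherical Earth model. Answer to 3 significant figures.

Mercator is conformal with k = sec φ, so areal scale = k² = sec²φ.
At 58.3°: sec²(58.3°) = 1/0.5255² = 3.622.
At 24.5°: sec²(24.5°) = 1/0.9100² = 1.208.
Ratio = 3.622/1.208 = cos²(24.5°)/cos²(58.3°) ≈ 3.00.

3.00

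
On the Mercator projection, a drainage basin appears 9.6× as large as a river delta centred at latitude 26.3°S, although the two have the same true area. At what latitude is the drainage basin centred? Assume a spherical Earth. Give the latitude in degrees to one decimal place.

Mercator areal scale is sec²φ, so apparent-area ratio = sec²φ₁ / sec²φ₂ = cos²φ₂ / cos²φ₁.
cos²φ₂ / cos²φ₁ = 9.6  ⇒  cos φ₁ = cos 26.3° / √9.6 = 0.8965/3.098 = 0.2893.
φ₁ = arccos(0.2893) ≈ 73.2°.

73.2°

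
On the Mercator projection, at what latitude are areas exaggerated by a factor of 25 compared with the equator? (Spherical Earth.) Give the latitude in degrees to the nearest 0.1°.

78.5°

Mercator areal scale is sec²φ.
sec²φ = 25  ⇒  cos²φ = 0.04000  ⇒  cos φ = 0.2000.
φ = arccos(0.2000) ≈ 78.5°.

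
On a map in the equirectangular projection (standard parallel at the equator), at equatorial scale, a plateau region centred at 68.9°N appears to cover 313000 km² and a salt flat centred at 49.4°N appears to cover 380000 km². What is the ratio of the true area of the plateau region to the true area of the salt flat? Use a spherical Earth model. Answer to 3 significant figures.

On the plate carrée, areal scale = h·k = 1 × sec φ, so true area = apparent × cos φ.
True area of plateau region: 313000 × cos(68.9°) = 313000 × 0.3600 = 112700 km².
True area of salt flat: 380000 × cos(49.4°) = 380000 × 0.6508 = 247300 km².
Ratio = 112700 / 247300 ≈ 0.456.

0.456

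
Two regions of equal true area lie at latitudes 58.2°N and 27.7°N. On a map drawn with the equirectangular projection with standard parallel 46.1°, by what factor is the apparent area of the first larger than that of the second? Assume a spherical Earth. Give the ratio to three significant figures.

1.68

The equidistant cylindrical projection with φ₀ = 46.1° has h = 1 (meridians true) and k = cos φ₀ / cos φ along parallels.
Areal scale at 58.2°: h·k = 1.000 × 1.316 = 1.316.
Areal scale at 27.7°: h·k = 1.000 × 0.7832 = 0.7832.
Ratio = 1.316/0.7832 ≈ 1.68.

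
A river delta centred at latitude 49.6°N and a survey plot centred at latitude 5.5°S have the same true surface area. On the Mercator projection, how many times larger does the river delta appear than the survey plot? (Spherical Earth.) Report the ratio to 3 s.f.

On Mercator, area is exaggerated by sec²φ = 1/cos²φ.
At 49.6°: sec²(49.6°) = 1/0.6481² = 2.381.
At 5.5°: sec²(5.5°) = 1/0.9954² = 1.009.
Ratio = 2.381/1.009 = cos²(5.5°)/cos²(49.6°) ≈ 2.36.

2.36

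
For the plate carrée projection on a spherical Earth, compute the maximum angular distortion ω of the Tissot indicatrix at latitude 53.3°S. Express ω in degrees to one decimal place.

In the plate carrée (x = Rλ, y = Rφ), meridians are true-scale (h = 1) and parallels are stretched by k = sec φ.
At 53.3°: h = 1.000, k = 1.673; principal scales a = 1.673, b = 1.000.
sin(ω/2) = (a − b)/(a + b) = 0.6733/2.673 = 0.2519, so ω = 2 arcsin(0.2519) ≈ 29.2°.

29.2°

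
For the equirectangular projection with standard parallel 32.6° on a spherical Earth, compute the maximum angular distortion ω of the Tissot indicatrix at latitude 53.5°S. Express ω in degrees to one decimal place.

19.8°

With standard parallel φ₀ = 32.6°, the equirectangular projection gives x = Rλ cos φ₀, y = Rφ, so h = 1 and k = cos 32.6° / cos φ.
At 53.5°: h = 1.000, k = 1.416; principal scales a = 1.416, b = 1.000.
sin(ω/2) = (a − b)/(a + b) = 0.4163/2.416 = 0.1723, so ω = 2 arcsin(0.1723) ≈ 19.8°.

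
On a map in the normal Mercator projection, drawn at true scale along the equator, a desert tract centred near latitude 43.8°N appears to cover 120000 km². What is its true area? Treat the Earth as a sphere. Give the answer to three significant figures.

The Mercator projection is conformal; its linear scale factor is the same in every direction and equals sec φ = 1/cos φ.
Areal scale = k² = sec²φ = 1/cos²(43.8°) = 1/0.7218² = 1.920.
True area = apparent / (areal scale) = 120000 / 1.920 ≈ 62500 km².

62500 km²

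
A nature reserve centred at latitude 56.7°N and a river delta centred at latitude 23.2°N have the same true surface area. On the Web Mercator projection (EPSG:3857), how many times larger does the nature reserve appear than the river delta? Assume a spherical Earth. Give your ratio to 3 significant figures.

Mercator is conformal with k = sec φ, so areal scale = k² = sec²φ.
At 56.7°: sec²(56.7°) = 1/0.5490² = 3.318.
At 23.2°: sec²(23.2°) = 1/0.9191² = 1.184.
Ratio = 3.318/1.184 = cos²(23.2°)/cos²(56.7°) ≈ 2.80.

2.80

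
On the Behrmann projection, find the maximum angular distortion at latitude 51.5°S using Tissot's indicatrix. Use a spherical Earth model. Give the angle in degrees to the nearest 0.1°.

37.2°

The Behrmann projection is cylindrical equal-area with φ₀ = 30°. Cylindrical equal-area (φ₀ = 30°): h = cos φ / cos 30° along meridians, k = cos 30° / cos φ along parallels; h·k = 1.
At 51.5°: h = 0.7188, k = 1.391; principal scales a = 1.391, b = 0.7188.
sin(ω/2) = (a − b)/(a + b) = 0.6724/2.110 = 0.3187, so ω = 2 arcsin(0.3187) ≈ 37.2°.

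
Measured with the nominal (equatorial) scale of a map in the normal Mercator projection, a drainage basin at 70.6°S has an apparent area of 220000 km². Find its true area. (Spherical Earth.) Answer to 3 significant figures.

24300 km²

Mercator is conformal, so the point scale is isotropic: h = k = sec φ = 1/cos φ.
Areal scale = k² = sec²φ = 1/cos²(70.6°) = 1/0.3322² = 9.064.
True area = apparent / (areal scale) = 220000 / 9.064 ≈ 24300 km².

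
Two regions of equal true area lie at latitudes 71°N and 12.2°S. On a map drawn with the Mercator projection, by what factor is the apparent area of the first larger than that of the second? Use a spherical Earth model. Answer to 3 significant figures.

9.01

Mercator is conformal with k = sec φ, so areal scale = k² = sec²φ.
At 71°: sec²(71°) = 1/0.3256² = 9.434.
At 12.2°: sec²(12.2°) = 1/0.9774² = 1.047.
Ratio = 9.434/1.047 = cos²(12.2°)/cos²(71°) ≈ 9.01.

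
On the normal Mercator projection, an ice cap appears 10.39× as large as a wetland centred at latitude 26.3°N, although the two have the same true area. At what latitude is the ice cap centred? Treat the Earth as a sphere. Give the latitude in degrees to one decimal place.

For equal true areas on Mercator, apparent areas scale as sec²φ, so the ratio is cos²φ₂ / cos²φ₁.
cos²φ₂ / cos²φ₁ = 10.39  ⇒  cos φ₁ = cos 26.3° / √10.39 = 0.8965/3.223 = 0.2781.
φ₁ = arccos(0.2781) ≈ 73.9°.

73.9°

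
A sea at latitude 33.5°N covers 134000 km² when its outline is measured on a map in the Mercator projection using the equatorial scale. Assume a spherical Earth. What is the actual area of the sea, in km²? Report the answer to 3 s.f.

93200 km²

Mercator is conformal, so the point scale is isotropic: h = k = sec φ = 1/cos φ.
Areal scale = k² = sec²φ = 1/cos²(33.5°) = 1/0.8339² = 1.438.
True area = apparent / (areal scale) = 134000 / 1.438 ≈ 93200 km².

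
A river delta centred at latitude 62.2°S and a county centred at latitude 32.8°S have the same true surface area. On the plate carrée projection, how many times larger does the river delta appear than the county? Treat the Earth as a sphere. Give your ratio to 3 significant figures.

1.80

Plate carrée maps x = Rλ, y = Rφ. The meridian scale is h = 1 and the parallel scale is k = 1/cos φ = sec φ.
Areal scale at 62.2°: h·k = 1.000 × 2.144 = 2.144.
Areal scale at 32.8°: h·k = 1.000 × 1.190 = 1.190.
Ratio = 2.144/1.190 ≈ 1.80.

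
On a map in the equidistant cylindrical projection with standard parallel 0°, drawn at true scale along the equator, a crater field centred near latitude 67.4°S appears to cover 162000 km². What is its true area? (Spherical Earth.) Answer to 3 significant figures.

62300 km²

Plate carrée maps x = Rλ, y = Rφ. The meridian scale is h = 1 and the parallel scale is k = 1/cos φ = sec φ.
Areal scale = h·k = 1 × sec φ; at 67.4°, h = 1.000, k = 2.602, so h·k = 2.602.
True area = apparent / (areal scale) = 162000 / 2.602 ≈ 62300 km².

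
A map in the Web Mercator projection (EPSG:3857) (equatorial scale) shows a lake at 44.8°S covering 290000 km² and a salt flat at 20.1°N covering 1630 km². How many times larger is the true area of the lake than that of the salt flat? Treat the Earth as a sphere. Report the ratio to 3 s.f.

On Mercator the areal scale is sec²φ, so true area = apparent × cos²φ.
True area of lake: 290000 × cos²(44.8°) = 290000 × 0.5035 = 146000 km².
True area of salt flat: 1630 × cos²(20.1°) = 1630 × 0.8819 = 1437 km².
Ratio = 146000 / 1437 ≈ 102.

102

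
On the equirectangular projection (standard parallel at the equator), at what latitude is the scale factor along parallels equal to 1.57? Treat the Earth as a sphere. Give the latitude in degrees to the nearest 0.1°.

Plate carrée: h = 1, k = sec φ along parallels.
sec φ = 1.57  ⇒  cos φ = 0.6369  ⇒  φ ≈ 50.4°.

50.4°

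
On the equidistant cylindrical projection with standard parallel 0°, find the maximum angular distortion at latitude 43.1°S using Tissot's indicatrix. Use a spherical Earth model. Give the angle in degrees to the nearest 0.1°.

17.9°

In the plate carrée (x = Rλ, y = Rφ), meridians are true-scale (h = 1) and parallels are stretched by k = sec φ.
At 43.1°: h = 1.000, k = 1.370; principal scales a = 1.370, b = 1.000.
sin(ω/2) = (a − b)/(a + b) = 0.3696/2.370 = 0.1560, so ω = 2 arcsin(0.1560) ≈ 17.9°.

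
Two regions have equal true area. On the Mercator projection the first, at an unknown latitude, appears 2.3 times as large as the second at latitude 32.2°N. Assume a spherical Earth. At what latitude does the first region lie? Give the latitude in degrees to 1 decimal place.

On Mercator, (apparent₁)/(apparent₂) = sec²φ₁ / sec²φ₂ when true areas are equal.
cos²φ₂ / cos²φ₁ = 2.3  ⇒  cos φ₁ = cos 32.2° / √2.3 = 0.8462/1.517 = 0.5580.
φ₁ = arccos(0.5580) ≈ 56.1°.

56.1°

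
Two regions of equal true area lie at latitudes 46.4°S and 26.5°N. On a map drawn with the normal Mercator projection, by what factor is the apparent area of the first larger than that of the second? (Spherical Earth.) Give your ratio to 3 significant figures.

Mercator is conformal with k = sec φ, so areal scale = k² = sec²φ.
At 46.4°: sec²(46.4°) = 1/0.6896² = 2.103.
At 26.5°: sec²(26.5°) = 1/0.8949² = 1.249.
Ratio = 2.103/1.249 = cos²(26.5°)/cos²(46.4°) ≈ 1.68.

1.68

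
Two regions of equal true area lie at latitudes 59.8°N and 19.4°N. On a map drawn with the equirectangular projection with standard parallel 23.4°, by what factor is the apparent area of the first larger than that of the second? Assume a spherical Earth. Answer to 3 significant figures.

The equidistant cylindrical projection with φ₀ = 23.4° has h = 1 (meridians true) and k = cos φ₀ / cos φ along parallels.
Areal scale at 59.8°: h·k = 1.000 × 1.824 = 1.824.
Areal scale at 19.4°: h·k = 1.000 × 0.9730 = 0.9730.
Ratio = 1.824/0.9730 ≈ 1.88.

1.88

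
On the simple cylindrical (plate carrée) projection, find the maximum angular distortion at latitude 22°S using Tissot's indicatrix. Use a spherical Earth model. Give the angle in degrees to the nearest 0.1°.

4.3°

For the equirectangular projection with φ₀ = 0 (plate carrée), h = 1 along meridians and k = sec φ along parallels.
At 22°: h = 1.000, k = 1.079; principal scales a = 1.079, b = 1.000.
sin(ω/2) = (a − b)/(a + b) = 0.07853/2.079 = 0.03778, so ω = 2 arcsin(0.03778) ≈ 4.3°.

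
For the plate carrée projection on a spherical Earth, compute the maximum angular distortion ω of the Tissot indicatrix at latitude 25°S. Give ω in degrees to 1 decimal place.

5.6°

In the plate carrée (x = Rλ, y = Rφ), meridians are true-scale (h = 1) and parallels are stretched by k = sec φ.
At 25°: h = 1.000, k = 1.103; principal scales a = 1.103, b = 1.000.
sin(ω/2) = (a − b)/(a + b) = 0.1034/2.103 = 0.04915, so ω = 2 arcsin(0.04915) ≈ 5.6°.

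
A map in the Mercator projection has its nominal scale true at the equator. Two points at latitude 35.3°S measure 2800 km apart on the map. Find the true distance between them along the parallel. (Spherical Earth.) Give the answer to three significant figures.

2290 km

Mercator is conformal, so the point scale is isotropic: h = k = sec φ = 1/cos φ.
Along the parallel at 35.3°, map distances are exaggerated by k = sec 35.3° = 1.225.
True distance = 2800 / 1.225 = 2800 × cos 35.3° ≈ 2290 km.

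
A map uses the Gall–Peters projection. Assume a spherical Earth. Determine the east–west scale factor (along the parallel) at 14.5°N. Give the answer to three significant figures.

0.730

The Gall–Peters projection is cylindrical equal-area with φ₀ = 45°. Cylindrical equal-area (φ₀ = 45°): h = cos φ / cos 45° along meridians, k = cos 45° / cos φ along parallels; h·k = 1.
k = cos 45° / cos 14.5° = 0.7071/0.9681 = 0.7304.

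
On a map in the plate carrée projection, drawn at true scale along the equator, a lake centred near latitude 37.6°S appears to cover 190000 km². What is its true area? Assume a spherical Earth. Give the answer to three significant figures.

In the plate carrée (x = Rλ, y = Rφ), meridians are true-scale (h = 1) and parallels are stretched by k = sec φ.
Areal scale = h·k = 1 × sec φ; at 37.6°, h = 1.000, k = 1.262, so h·k = 1.262.
True area = apparent / (areal scale) = 190000 / 1.262 ≈ 151000 km².

151000 km²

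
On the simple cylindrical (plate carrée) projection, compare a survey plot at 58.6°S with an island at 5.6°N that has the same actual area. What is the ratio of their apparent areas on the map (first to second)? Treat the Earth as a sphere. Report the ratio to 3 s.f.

1.91

For the equirectangular projection with φ₀ = 0 (plate carrée), h = 1 along meridians and k = sec φ along parallels.
Areal scale at 58.6°: h·k = 1.000 × 1.919 = 1.919.
Areal scale at 5.6°: h·k = 1.000 × 1.005 = 1.005.
Ratio = 1.919/1.005 ≈ 1.91.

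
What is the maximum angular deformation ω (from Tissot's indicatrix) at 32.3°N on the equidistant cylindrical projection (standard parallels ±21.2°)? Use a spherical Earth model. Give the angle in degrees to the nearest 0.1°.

With standard parallel φ₀ = 21.2°, the equirectangular projection gives x = Rλ cos φ₀, y = Rφ, so h = 1 and k = cos 21.2° / cos φ.
At 32.3°: h = 1.000, k = 1.103; principal scales a = 1.103, b = 1.000.
sin(ω/2) = (a − b)/(a + b) = 0.1030/2.103 = 0.04898, so ω = 2 arcsin(0.04898) ≈ 5.6°.

5.6°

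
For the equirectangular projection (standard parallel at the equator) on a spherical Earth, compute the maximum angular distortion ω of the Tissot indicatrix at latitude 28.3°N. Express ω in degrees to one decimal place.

Plate carrée maps x = Rλ, y = Rφ. The meridian scale is h = 1 and the parallel scale is k = 1/cos φ = sec φ.
At 28.3°: h = 1.000, k = 1.136; principal scales a = 1.136, b = 1.000.
sin(ω/2) = (a − b)/(a + b) = 0.1357/2.136 = 0.06356, so ω = 2 arcsin(0.06356) ≈ 7.3°.

7.3°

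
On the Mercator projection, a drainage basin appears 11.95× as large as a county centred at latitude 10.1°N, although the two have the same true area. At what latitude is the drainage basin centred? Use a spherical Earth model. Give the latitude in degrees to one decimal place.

73.5°

For equal true areas on Mercator, apparent areas scale as sec²φ, so the ratio is cos²φ₂ / cos²φ₁.
cos²φ₂ / cos²φ₁ = 11.95  ⇒  cos φ₁ = cos 10.1° / √11.95 = 0.9845/3.457 = 0.2848.
φ₁ = arccos(0.2848) ≈ 73.5°.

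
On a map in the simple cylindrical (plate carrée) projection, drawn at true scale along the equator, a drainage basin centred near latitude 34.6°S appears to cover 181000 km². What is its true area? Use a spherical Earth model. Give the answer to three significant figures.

In the plate carrée (x = Rλ, y = Rφ), meridians are true-scale (h = 1) and parallels are stretched by k = sec φ.
Areal scale = h·k = 1 × sec φ; at 34.6°, h = 1.000, k = 1.215, so h·k = 1.215.
True area = apparent / (areal scale) = 181000 / 1.215 ≈ 149000 km².

149000 km²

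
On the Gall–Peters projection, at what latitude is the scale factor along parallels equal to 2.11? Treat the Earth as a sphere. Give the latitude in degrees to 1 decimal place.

70.4°

The Gall–Peters projection is cylindrical equal-area with φ₀ = 45°. For cylindrical equal-area with standard parallel φ₀, h = cos φ / cos φ₀ and k = cos φ₀ / cos φ, so h·k = 1.
k = cos φ₀ / cos φ = 2.11  ⇒  cos φ = cos 45° / 2.11 = 0.3351.
φ = arccos(0.3351) ≈ 70.4°.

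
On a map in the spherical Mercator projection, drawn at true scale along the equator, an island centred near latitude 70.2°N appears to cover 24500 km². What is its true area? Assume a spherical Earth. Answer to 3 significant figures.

The Mercator projection is conformal; its linear scale factor is the same in every direction and equals sec φ = 1/cos φ.
Areal scale = k² = sec²φ = 1/cos²(70.2°) = 1/0.3387² = 8.715.
True area = apparent / (areal scale) = 24500 / 8.715 ≈ 2810 km².

2810 km²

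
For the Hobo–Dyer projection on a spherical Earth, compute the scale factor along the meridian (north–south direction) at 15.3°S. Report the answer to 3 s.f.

1.22

The Hobo–Dyer projection is cylindrical equal-area with φ₀ = 37.5°. Cylindrical equal-area (φ₀ = 37.5°): h = cos φ / cos 37.5° along meridians, k = cos 37.5° / cos φ along parallels; h·k = 1.
h = cos 15.3° / cos 37.5° = 0.9646/0.7934 = 1.216.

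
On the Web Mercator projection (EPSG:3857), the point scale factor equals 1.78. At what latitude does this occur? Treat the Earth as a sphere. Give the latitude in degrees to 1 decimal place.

Mercator scale is k = sec φ = 1/cos φ.
1/cos φ = 1.78  ⇒  cos φ = 0.5618  ⇒  φ = arccos(0.5618) ≈ 55.8°.

55.8°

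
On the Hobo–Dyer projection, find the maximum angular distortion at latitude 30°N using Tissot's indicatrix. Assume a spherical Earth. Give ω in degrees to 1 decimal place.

The Hobo–Dyer projection is cylindrical equal-area with φ₀ = 37.5°. A cylindrical equal-area projection with standard parallel φ₀ has meridian scale h = cos φ / cos φ₀ and parallel scale k = cos φ₀ / cos φ (so areas are preserved, h·k = 1).
At 30°: h = 1.092, k = 0.9161; principal scales a = 1.092, b = 0.9161.
sin(ω/2) = (a − b)/(a + b) = 0.1755/2.008 = 0.08742, so ω = 2 arcsin(0.08742) ≈ 10.0°.

10.0°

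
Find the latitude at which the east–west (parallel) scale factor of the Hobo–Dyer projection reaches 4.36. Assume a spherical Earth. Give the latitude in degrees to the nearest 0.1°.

79.5°

The Hobo–Dyer projection is cylindrical equal-area with φ₀ = 37.5°. For cylindrical equal-area with standard parallel φ₀, h = cos φ / cos φ₀ and k = cos φ₀ / cos φ, so h·k = 1.
k = cos φ₀ / cos φ = 4.36  ⇒  cos φ = cos 37.5° / 4.36 = 0.1820.
φ = arccos(0.1820) ≈ 79.5°.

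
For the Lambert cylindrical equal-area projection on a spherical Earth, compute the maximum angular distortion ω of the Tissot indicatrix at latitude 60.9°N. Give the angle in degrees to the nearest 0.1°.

The Lambert cylindrical equal-area projection is the cylindrical equal-area projection with its standard parallel at the equator (φ₀ = 0). For cylindrical equal-area with standard parallel φ₀, h = cos φ / cos φ₀ and k = cos φ₀ / cos φ, so h·k = 1.
At 60.9°: h = 0.4863, k = 2.056; principal scales a = 2.056, b = 0.4863.
sin(ω/2) = (a − b)/(a + b) = 1.570/2.543 = 0.6174, so ω = 2 arcsin(0.6174) ≈ 76.3°.

76.3°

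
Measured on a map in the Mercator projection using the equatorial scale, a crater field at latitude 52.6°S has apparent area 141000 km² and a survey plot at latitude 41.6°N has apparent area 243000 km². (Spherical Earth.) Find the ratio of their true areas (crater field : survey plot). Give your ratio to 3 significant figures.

0.383

Mercator's areal exaggeration is sec²φ; hence true area = (apparent area) · cos²φ.
True area of crater field: 141000 × cos²(52.6°) = 141000 × 0.3689 = 52020 km².
True area of survey plot: 243000 × cos²(41.6°) = 243000 × 0.5592 = 135900 km².
Ratio = 52020 / 135900 ≈ 0.383.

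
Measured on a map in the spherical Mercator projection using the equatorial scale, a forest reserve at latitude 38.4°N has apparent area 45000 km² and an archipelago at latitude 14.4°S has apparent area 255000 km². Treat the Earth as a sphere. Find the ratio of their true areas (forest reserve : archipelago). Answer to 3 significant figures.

0.116

Since Mercator area scale is 1/cos²φ, the true area equals the apparent area multiplied by cos²φ.
True area of forest reserve: 45000 × cos²(38.4°) = 45000 × 0.6142 = 27640 km².
True area of archipelago: 255000 × cos²(14.4°) = 255000 × 0.9382 = 239200 km².
Ratio = 27640 / 239200 ≈ 0.116.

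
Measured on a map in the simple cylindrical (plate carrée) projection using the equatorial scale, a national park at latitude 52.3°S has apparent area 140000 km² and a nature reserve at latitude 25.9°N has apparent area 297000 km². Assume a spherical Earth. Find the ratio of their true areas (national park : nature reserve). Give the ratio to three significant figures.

Plate carrée has h = 1 and k = sec φ, giving areal scale sec φ; true area = (apparent area) · cos φ.
True area of national park: 140000 × cos(52.3°) = 140000 × 0.6115 = 85610 km².
True area of nature reserve: 297000 × cos(25.9°) = 297000 × 0.8996 = 267200 km².
Ratio = 85610 / 267200 ≈ 0.320.

0.320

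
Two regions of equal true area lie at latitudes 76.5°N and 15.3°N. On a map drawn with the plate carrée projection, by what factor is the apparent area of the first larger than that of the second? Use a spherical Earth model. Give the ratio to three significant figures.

Plate carrée maps x = Rλ, y = Rφ. The meridian scale is h = 1 and the parallel scale is k = 1/cos φ = sec φ.
Areal scale at 76.5°: h·k = 1.000 × 4.284 = 4.284.
Areal scale at 15.3°: h·k = 1.000 × 1.037 = 1.037.
Ratio = 4.284/1.037 ≈ 4.13.

4.13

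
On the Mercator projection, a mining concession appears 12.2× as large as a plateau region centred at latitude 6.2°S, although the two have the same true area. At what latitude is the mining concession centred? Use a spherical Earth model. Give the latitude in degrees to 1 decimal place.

On Mercator, (apparent₁)/(apparent₂) = sec²φ₁ / sec²φ₂ when true areas are equal.
cos²φ₂ / cos²φ₁ = 12.2  ⇒  cos φ₁ = cos 6.2° / √12.2 = 0.9942/3.493 = 0.2846.
φ₁ = arccos(0.2846) ≈ 73.5°.

73.5°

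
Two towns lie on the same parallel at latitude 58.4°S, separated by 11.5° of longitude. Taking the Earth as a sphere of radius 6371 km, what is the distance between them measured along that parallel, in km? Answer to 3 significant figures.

Arc length along a parallel = R cos φ · Δλ (with Δλ in radians).
= 6371 × cos 58.4° × (11.5° × π/180) = 6371 × 0.5240 × 0.2007 ≈ 670 km.

670 km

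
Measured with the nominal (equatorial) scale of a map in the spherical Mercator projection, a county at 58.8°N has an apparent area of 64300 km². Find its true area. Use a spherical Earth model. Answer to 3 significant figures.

Mercator is conformal, so the point scale is isotropic: h = k = sec φ = 1/cos φ.
Areal scale = k² = sec²φ = 1/cos²(58.8°) = 1/0.5180² = 3.726.
True area = apparent / (areal scale) = 64300 / 3.726 ≈ 17300 km².

17300 km²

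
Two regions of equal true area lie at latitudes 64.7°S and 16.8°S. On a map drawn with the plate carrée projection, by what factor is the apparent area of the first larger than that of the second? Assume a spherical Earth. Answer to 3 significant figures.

2.24

For the equirectangular projection with φ₀ = 0 (plate carrée), h = 1 along meridians and k = sec φ along parallels.
Areal scale at 64.7°: h·k = 1.000 × 2.340 = 2.340.
Areal scale at 16.8°: h·k = 1.000 × 1.045 = 1.045.
Ratio = 2.340/1.045 ≈ 2.24.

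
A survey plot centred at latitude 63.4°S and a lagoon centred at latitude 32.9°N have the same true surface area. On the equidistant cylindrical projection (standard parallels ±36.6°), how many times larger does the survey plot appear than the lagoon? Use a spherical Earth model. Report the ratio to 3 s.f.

1.88

In the equirectangular projection with standard parallel φ₀ = 36.6° (x = Rλ cos φ₀, y = Rφ), meridians are true-scale (h = 1) and the parallel scale is k = cos φ₀ / cos φ.
Areal scale at 63.4°: h·k = 1.000 × 1.793 = 1.793.
Areal scale at 32.9°: h·k = 1.000 × 0.9562 = 0.9562.
Ratio = 1.793/0.9562 ≈ 1.88.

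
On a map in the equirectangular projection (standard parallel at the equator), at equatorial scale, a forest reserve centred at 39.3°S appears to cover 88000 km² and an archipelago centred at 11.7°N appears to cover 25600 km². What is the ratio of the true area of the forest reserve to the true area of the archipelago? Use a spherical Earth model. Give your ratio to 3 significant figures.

2.72

On the plate carrée, areal scale = h·k = 1 × sec φ, so true area = apparent × cos φ.
True area of forest reserve: 88000 × cos(39.3°) = 88000 × 0.7738 = 68100 km².
True area of archipelago: 25600 × cos(11.7°) = 25600 × 0.9792 = 25070 km².
Ratio = 68100 / 25070 ≈ 2.72.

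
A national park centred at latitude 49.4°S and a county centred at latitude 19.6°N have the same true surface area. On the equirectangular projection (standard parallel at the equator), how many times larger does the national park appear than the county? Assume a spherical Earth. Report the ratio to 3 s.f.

In the plate carrée (x = Rλ, y = Rφ), meridians are true-scale (h = 1) and parallels are stretched by k = sec φ.
Areal scale at 49.4°: h·k = 1.000 × 1.537 = 1.537.
Areal scale at 19.6°: h·k = 1.000 × 1.062 = 1.062.
Ratio = 1.537/1.062 ≈ 1.45.

1.45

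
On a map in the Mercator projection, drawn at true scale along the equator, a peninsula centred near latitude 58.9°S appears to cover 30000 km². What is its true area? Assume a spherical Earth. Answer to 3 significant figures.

Mercator is conformal, so the point scale is isotropic: h = k = sec φ = 1/cos φ.
Areal scale = k² = sec²φ = 1/cos²(58.9°) = 1/0.5165² = 3.748.
True area = apparent / (areal scale) = 30000 / 3.748 ≈ 8000 km².

8000 km²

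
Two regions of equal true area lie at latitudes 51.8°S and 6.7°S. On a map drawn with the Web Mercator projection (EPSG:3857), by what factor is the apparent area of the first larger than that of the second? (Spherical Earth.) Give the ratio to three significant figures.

2.58

On Mercator, area is exaggerated by sec²φ = 1/cos²φ.
At 51.8°: sec²(51.8°) = 1/0.6184² = 2.615.
At 6.7°: sec²(6.7°) = 1/0.9932² = 1.014.
Ratio = 2.615/1.014 = cos²(6.7°)/cos²(51.8°) ≈ 2.58.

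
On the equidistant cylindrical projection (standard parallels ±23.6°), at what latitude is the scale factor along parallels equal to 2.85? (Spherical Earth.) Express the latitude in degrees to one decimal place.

71.2°

The equidistant cylindrical projection with φ₀ = 23.6° has h = 1 (meridians true) and k = cos φ₀ / cos φ along parallels.
k = cos φ₀ / cos φ = 2.85  ⇒  cos φ = cos 23.6° / 2.85 = 0.3215.
φ = arccos(0.3215) ≈ 71.2°.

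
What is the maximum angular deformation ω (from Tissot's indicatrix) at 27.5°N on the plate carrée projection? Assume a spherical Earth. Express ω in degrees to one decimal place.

6.9°

In the plate carrée (x = Rλ, y = Rφ), meridians are true-scale (h = 1) and parallels are stretched by k = sec φ.
At 27.5°: h = 1.000, k = 1.127; principal scales a = 1.127, b = 1.000.
sin(ω/2) = (a − b)/(a + b) = 0.1274/2.127 = 0.05988, so ω = 2 arcsin(0.05988) ≈ 6.9°.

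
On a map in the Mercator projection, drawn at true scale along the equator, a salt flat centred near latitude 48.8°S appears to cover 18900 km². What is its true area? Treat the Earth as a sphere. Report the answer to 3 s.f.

The Mercator projection is conformal; its linear scale factor is the same in every direction and equals sec φ = 1/cos φ.
Areal scale = k² = sec²φ = 1/cos²(48.8°) = 1/0.6587² = 2.305.
True area = apparent / (areal scale) = 18900 / 2.305 ≈ 8200 km².

8200 km²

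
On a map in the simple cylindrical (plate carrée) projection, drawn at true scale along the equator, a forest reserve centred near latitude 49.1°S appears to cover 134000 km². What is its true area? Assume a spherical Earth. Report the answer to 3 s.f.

87700 km²

In the plate carrée (x = Rλ, y = Rφ), meridians are true-scale (h = 1) and parallels are stretched by k = sec φ.
Areal scale = h·k = 1 × sec φ; at 49.1°, h = 1.000, k = 1.527, so h·k = 1.527.
True area = apparent / (areal scale) = 134000 / 1.527 ≈ 87700 km².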